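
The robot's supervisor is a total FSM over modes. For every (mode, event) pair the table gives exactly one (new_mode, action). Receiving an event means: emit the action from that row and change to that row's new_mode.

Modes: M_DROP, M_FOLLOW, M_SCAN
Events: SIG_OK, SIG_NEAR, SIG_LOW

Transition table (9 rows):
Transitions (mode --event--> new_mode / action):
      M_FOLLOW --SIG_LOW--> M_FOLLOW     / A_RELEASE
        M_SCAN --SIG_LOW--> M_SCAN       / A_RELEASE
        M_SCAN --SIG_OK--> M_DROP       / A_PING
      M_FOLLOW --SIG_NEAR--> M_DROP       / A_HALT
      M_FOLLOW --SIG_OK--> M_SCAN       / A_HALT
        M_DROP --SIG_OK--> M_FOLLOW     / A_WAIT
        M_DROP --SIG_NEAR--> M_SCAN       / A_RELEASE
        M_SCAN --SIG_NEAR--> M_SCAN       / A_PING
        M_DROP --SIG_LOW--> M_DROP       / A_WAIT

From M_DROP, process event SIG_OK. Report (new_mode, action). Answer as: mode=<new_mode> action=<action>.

mode=M_FOLLOW action=A_WAIT

current mode = M_DROP; filter table to that mode:
  (M_DROP, SIG_OK) → (M_FOLLOW, A_WAIT)  ← event matches
  (M_DROP, SIG_NEAR) → (M_SCAN, A_RELEASE)
  (M_DROP, SIG_LOW) → (M_DROP, A_WAIT)
event = SIG_OK selects (M_FOLLOW, A_WAIT)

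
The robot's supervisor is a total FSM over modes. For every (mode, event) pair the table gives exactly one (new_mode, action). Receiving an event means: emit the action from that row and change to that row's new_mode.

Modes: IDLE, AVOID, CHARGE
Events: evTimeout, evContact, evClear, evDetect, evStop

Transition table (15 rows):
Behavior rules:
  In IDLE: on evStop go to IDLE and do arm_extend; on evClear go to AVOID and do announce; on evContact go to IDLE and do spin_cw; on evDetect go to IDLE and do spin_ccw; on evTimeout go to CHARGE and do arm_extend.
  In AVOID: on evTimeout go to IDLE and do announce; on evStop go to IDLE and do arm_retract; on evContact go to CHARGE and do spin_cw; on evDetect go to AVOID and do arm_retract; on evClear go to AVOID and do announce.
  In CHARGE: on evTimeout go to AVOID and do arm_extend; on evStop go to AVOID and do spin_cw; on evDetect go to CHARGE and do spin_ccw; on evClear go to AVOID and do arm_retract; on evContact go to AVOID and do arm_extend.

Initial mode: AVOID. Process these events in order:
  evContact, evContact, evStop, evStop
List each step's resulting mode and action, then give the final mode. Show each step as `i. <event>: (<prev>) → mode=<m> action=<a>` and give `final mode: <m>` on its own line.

1. evContact: (AVOID) → mode=CHARGE action=spin_cw
2. evContact: (CHARGE) → mode=AVOID action=arm_extend
3. evStop: (AVOID) → mode=IDLE action=arm_retract
4. evStop: (IDLE) → mode=IDLE action=arm_extend

final mode: IDLE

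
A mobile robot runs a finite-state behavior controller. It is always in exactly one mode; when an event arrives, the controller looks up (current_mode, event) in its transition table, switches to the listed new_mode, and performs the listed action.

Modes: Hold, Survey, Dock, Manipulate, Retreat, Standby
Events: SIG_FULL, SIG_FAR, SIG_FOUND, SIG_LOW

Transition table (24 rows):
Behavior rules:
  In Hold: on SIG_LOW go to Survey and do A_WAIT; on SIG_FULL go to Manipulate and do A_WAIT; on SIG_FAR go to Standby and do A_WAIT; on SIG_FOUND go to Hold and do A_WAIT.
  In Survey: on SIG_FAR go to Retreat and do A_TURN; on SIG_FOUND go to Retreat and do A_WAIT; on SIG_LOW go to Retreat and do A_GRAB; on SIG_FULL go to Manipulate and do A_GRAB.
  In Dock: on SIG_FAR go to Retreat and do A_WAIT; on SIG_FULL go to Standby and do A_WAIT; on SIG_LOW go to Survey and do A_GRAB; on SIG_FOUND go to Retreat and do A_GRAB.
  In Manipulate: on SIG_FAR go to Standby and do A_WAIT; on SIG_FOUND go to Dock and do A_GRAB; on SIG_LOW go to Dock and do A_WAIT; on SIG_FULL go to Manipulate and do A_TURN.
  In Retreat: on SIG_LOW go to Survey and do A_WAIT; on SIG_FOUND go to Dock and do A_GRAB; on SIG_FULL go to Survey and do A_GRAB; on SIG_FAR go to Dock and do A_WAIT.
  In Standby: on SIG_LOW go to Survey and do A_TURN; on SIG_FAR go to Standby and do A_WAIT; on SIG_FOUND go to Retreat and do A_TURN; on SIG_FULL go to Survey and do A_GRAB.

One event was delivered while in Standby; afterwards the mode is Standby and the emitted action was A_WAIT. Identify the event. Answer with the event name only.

SIG_FAR

try SIG_FULL: (Standby, SIG_FULL) → (Survey, A_GRAB)
try SIG_FAR: (Standby, SIG_FAR) → (Standby, A_WAIT)  ← matches
try SIG_FOUND: (Standby, SIG_FOUND) → (Retreat, A_TURN)
try SIG_LOW: (Standby, SIG_LOW) → (Survey, A_TURN)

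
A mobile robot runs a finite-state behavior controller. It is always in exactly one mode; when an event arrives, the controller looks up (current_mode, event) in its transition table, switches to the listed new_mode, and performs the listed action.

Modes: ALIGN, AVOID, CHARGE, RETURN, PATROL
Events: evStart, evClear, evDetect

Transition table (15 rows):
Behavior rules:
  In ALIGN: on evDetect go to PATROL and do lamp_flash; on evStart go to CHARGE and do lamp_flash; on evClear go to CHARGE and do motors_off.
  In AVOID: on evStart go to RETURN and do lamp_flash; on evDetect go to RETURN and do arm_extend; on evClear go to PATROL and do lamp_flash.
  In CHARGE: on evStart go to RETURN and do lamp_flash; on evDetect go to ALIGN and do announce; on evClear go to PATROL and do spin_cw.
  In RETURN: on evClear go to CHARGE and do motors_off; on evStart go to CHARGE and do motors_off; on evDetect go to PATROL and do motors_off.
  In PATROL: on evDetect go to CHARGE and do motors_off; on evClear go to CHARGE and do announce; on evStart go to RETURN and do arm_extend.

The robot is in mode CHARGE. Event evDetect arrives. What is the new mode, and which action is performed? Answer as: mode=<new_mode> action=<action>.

current mode = CHARGE; filter table to that mode:
  (CHARGE, evStart) → (RETURN, lamp_flash)
  (CHARGE, evDetect) → (ALIGN, announce)  ← event matches
  (CHARGE, evClear) → (PATROL, spin_cw)
event = evDetect selects (ALIGN, announce)

mode=ALIGN action=announce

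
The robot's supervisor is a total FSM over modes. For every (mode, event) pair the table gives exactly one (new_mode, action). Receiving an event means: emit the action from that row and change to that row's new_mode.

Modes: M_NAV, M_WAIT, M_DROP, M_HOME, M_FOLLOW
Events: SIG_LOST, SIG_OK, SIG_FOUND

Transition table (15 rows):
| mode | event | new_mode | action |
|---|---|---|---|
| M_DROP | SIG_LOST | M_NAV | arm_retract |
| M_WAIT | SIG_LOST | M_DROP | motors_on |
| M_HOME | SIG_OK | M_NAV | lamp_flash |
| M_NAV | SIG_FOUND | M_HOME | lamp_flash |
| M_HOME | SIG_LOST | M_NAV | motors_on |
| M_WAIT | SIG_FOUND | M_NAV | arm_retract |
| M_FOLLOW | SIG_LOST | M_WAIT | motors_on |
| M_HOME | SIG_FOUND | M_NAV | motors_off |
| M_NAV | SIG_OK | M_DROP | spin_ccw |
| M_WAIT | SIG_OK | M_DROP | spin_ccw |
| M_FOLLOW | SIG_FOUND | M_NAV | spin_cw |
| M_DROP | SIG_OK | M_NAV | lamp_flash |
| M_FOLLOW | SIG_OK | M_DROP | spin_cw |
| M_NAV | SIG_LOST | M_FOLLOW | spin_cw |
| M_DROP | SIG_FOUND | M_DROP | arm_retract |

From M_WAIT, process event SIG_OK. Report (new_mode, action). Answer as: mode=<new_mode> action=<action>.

mode=M_DROP action=spin_ccw

current mode = M_WAIT; filter table to that mode:
  (M_WAIT, SIG_LOST) → (M_DROP, motors_on)
  (M_WAIT, SIG_FOUND) → (M_NAV, arm_retract)
  (M_WAIT, SIG_OK) → (M_DROP, spin_ccw)  ← event matches
event = SIG_OK selects (M_DROP, spin_ccw)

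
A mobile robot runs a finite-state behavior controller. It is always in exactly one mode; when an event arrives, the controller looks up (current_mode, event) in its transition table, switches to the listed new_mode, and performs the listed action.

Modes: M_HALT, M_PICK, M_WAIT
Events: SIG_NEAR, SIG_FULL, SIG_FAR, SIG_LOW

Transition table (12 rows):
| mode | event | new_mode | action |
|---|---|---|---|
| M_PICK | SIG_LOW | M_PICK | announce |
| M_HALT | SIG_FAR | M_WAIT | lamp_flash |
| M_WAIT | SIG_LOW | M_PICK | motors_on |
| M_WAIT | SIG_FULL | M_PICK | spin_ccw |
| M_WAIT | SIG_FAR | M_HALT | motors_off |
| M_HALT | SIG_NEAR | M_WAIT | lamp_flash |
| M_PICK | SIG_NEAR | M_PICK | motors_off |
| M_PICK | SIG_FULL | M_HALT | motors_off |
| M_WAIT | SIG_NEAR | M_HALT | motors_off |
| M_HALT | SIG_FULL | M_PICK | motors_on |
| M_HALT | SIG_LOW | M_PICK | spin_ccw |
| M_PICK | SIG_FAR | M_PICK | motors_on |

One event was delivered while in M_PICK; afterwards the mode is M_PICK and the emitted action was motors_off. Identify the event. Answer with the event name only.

SIG_NEAR

try SIG_NEAR: (M_PICK, SIG_NEAR) → (M_PICK, motors_off)  ← matches
try SIG_FULL: (M_PICK, SIG_FULL) → (M_HALT, motors_off)
try SIG_FAR: (M_PICK, SIG_FAR) → (M_PICK, motors_on)
try SIG_LOW: (M_PICK, SIG_LOW) → (M_PICK, announce)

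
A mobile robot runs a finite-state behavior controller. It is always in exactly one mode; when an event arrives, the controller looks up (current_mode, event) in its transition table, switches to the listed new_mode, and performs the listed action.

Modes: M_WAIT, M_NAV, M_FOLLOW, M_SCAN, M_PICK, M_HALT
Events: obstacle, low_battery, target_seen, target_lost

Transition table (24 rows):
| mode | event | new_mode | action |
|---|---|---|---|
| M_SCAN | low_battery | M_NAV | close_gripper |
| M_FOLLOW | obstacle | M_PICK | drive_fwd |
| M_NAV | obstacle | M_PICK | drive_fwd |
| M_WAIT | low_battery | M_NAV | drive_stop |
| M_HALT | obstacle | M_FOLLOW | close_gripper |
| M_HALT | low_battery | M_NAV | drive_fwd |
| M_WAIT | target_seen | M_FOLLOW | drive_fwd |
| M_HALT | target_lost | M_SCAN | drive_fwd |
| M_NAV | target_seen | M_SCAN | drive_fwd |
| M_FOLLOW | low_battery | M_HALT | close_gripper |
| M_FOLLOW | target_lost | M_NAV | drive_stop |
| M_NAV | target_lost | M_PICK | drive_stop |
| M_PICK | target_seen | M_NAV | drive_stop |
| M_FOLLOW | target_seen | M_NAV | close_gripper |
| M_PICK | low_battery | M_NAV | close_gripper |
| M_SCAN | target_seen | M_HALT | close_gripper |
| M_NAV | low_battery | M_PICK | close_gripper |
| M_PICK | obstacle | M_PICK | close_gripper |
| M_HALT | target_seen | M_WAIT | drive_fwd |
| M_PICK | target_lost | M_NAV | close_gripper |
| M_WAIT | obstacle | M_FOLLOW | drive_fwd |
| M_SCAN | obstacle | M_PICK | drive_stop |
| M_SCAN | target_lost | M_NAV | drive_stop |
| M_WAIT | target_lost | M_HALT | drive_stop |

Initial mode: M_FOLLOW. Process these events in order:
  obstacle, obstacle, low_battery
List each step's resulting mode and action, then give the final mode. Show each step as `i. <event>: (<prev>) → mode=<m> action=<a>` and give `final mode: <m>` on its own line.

final mode: M_NAV

1. obstacle: (M_FOLLOW) → mode=M_PICK action=drive_fwd
2. obstacle: (M_PICK) → mode=M_PICK action=close_gripper
3. low_battery: (M_PICK) → mode=M_NAV action=close_gripper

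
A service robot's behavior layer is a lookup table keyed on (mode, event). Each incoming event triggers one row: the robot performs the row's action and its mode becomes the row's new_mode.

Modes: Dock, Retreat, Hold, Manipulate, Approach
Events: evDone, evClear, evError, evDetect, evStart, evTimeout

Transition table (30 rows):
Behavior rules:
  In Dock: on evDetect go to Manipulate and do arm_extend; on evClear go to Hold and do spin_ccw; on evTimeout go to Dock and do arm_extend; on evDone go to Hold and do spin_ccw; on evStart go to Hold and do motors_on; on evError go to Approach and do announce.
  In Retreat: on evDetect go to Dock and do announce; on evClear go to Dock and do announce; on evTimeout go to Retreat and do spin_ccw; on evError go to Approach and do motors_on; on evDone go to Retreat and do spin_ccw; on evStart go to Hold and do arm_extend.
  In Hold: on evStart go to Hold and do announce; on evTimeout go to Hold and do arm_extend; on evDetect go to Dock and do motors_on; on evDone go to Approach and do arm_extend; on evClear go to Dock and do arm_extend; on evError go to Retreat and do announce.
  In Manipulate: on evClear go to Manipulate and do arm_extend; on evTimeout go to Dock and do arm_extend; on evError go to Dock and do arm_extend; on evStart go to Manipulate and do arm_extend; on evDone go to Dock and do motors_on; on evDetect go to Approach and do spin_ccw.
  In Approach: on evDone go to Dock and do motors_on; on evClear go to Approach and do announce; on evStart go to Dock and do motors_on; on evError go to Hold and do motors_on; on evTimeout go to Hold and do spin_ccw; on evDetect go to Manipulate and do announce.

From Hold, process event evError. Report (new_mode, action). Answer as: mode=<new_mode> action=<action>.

mode=Retreat action=announce

current mode = Hold; filter table to that mode:
  (Hold, evStart) → (Hold, announce)
  (Hold, evTimeout) → (Hold, arm_extend)
  (Hold, evDetect) → (Dock, motors_on)
  (Hold, evDone) → (Approach, arm_extend)
  (Hold, evClear) → (Dock, arm_extend)
  (Hold, evError) → (Retreat, announce)  ← event matches
event = evError selects (Retreat, announce)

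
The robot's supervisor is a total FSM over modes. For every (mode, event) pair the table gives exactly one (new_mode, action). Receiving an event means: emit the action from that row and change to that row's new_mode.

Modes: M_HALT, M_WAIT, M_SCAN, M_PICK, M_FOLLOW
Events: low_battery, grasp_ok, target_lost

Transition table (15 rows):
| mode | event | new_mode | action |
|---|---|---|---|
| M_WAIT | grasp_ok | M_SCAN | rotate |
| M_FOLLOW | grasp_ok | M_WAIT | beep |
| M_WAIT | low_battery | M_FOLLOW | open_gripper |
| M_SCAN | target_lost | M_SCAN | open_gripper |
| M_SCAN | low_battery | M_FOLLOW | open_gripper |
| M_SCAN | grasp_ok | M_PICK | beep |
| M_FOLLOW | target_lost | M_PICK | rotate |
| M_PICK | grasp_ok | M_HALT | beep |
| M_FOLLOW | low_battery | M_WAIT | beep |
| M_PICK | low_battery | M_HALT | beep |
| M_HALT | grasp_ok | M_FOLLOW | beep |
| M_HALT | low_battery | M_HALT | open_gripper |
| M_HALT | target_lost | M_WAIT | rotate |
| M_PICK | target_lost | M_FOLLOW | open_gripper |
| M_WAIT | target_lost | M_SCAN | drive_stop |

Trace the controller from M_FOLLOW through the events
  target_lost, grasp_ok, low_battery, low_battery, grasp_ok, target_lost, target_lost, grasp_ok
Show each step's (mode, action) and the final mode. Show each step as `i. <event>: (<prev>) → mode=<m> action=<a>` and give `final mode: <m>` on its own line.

final mode: M_WAIT

1. target_lost: (M_FOLLOW) → mode=M_PICK action=rotate
2. grasp_ok: (M_PICK) → mode=M_HALT action=beep
3. low_battery: (M_HALT) → mode=M_HALT action=open_gripper
4. low_battery: (M_HALT) → mode=M_HALT action=open_gripper
5. grasp_ok: (M_HALT) → mode=M_FOLLOW action=beep
6. target_lost: (M_FOLLOW) → mode=M_PICK action=rotate
7. target_lost: (M_PICK) → mode=M_FOLLOW action=open_gripper
8. grasp_ok: (M_FOLLOW) → mode=M_WAIT action=beep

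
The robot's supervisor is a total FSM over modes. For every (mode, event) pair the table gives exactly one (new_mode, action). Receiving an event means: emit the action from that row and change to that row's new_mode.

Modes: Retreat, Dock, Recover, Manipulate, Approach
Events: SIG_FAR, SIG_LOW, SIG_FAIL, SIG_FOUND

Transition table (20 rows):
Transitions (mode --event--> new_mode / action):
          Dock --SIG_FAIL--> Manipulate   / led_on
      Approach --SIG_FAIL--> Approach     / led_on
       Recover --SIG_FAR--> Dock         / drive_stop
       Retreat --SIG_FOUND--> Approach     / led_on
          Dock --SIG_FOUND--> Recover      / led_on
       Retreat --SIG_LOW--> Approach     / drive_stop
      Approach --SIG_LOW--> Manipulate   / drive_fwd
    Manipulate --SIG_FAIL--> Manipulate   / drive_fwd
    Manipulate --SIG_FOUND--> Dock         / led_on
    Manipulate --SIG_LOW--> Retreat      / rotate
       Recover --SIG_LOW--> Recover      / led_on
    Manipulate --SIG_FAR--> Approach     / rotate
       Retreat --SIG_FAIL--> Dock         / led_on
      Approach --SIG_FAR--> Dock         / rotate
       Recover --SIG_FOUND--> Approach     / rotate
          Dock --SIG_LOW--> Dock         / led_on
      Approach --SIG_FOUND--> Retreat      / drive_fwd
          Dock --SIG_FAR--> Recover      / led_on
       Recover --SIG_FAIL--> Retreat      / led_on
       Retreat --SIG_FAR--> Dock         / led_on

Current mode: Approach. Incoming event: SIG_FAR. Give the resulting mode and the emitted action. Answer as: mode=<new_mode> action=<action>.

current mode = Approach; filter table to that mode:
  (Approach, SIG_FAIL) → (Approach, led_on)
  (Approach, SIG_LOW) → (Manipulate, drive_fwd)
  (Approach, SIG_FAR) → (Dock, rotate)  ← event matches
  (Approach, SIG_FOUND) → (Retreat, drive_fwd)
event = SIG_FAR selects (Dock, rotate)

mode=Dock action=rotate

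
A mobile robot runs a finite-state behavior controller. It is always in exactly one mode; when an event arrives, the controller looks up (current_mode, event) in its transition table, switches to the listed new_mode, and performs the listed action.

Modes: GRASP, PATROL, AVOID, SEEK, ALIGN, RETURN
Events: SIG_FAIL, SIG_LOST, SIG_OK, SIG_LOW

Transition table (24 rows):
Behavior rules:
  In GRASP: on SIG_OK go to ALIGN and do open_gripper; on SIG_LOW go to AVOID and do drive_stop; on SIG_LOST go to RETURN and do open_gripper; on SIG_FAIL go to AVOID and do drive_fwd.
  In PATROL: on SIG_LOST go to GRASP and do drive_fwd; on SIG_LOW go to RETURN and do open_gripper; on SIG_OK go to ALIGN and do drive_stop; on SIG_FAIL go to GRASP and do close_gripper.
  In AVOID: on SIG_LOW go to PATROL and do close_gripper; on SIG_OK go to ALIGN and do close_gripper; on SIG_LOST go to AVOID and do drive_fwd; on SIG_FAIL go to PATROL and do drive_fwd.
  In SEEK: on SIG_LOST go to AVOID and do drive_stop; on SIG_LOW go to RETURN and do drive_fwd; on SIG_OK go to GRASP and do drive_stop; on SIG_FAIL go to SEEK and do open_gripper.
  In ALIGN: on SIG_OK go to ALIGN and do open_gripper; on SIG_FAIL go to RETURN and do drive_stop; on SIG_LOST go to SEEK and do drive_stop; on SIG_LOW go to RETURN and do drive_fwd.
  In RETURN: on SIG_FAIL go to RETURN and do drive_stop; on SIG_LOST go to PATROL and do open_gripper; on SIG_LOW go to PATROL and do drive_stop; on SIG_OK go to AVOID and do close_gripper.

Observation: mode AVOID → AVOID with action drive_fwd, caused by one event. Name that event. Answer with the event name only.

try SIG_FAIL: (AVOID, SIG_FAIL) → (PATROL, drive_fwd)
try SIG_LOST: (AVOID, SIG_LOST) → (AVOID, drive_fwd)  ← matches
try SIG_OK: (AVOID, SIG_OK) → (ALIGN, close_gripper)
try SIG_LOW: (AVOID, SIG_LOW) → (PATROL, close_gripper)

SIG_LOST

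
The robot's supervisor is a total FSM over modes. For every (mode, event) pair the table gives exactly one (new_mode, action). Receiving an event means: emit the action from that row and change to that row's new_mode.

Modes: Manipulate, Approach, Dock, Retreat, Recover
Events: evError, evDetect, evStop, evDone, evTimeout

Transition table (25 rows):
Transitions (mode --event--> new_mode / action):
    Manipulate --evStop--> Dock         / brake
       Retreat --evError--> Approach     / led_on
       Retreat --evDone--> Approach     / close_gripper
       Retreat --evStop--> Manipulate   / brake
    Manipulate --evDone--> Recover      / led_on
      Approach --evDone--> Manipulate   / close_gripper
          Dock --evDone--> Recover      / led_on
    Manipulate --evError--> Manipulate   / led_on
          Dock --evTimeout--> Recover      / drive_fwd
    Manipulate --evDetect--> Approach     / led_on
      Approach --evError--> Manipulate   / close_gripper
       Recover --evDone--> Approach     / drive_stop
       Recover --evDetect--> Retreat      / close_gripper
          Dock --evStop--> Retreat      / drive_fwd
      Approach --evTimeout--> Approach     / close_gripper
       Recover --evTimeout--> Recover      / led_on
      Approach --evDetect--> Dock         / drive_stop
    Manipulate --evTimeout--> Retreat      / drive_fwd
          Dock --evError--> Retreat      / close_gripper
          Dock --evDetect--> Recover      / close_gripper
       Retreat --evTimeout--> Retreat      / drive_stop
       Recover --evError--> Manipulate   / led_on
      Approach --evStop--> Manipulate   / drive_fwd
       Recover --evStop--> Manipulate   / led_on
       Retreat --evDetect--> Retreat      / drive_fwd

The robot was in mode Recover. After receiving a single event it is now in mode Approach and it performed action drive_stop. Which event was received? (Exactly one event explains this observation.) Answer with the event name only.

try evError: (Recover, evError) → (Manipulate, led_on)
try evDetect: (Recover, evDetect) → (Retreat, close_gripper)
try evStop: (Recover, evStop) → (Manipulate, led_on)
try evDone: (Recover, evDone) → (Approach, drive_stop)  ← matches
try evTimeout: (Recover, evTimeout) → (Recover, led_on)

evDone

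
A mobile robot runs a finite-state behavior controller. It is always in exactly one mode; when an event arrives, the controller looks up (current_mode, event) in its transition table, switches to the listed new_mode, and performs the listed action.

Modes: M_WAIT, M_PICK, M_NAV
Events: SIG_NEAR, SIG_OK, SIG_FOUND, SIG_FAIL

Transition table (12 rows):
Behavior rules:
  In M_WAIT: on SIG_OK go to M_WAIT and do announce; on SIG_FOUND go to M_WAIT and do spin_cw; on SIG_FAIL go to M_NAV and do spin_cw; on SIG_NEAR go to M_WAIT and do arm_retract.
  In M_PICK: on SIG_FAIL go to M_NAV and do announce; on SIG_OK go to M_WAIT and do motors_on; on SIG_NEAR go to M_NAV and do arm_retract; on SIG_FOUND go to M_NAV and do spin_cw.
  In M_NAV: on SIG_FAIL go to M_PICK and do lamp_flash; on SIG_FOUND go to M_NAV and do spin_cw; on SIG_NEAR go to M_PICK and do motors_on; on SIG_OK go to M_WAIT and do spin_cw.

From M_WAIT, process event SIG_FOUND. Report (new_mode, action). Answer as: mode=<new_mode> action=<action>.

mode=M_WAIT action=spin_cw

current mode = M_WAIT; filter table to that mode:
  (M_WAIT, SIG_OK) → (M_WAIT, announce)
  (M_WAIT, SIG_FOUND) → (M_WAIT, spin_cw)  ← event matches
  (M_WAIT, SIG_FAIL) → (M_NAV, spin_cw)
  (M_WAIT, SIG_NEAR) → (M_WAIT, arm_retract)
event = SIG_FOUND selects (M_WAIT, spin_cw)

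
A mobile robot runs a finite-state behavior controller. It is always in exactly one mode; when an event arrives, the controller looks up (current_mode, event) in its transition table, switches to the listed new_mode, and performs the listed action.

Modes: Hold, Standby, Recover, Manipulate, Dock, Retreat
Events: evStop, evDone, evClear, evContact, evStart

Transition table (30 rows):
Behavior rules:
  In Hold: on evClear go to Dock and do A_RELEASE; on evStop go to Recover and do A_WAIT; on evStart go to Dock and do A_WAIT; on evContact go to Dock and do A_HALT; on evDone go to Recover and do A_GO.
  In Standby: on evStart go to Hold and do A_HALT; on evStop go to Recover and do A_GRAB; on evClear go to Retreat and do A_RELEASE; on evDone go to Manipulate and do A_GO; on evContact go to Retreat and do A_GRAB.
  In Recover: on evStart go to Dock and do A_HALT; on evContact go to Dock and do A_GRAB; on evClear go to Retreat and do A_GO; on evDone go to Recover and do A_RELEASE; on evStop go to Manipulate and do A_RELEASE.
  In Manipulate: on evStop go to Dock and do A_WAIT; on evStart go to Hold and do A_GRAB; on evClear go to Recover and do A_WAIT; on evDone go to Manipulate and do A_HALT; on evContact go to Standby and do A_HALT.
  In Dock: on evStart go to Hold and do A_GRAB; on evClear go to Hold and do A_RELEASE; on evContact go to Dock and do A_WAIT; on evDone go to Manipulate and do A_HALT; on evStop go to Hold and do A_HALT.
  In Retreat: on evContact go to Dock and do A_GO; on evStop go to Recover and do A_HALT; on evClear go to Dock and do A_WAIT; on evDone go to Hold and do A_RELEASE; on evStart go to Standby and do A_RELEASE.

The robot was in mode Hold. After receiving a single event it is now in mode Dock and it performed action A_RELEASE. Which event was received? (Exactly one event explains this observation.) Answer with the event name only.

try evStop: (Hold, evStop) → (Recover, A_WAIT)
try evDone: (Hold, evDone) → (Recover, A_GO)
try evClear: (Hold, evClear) → (Dock, A_RELEASE)  ← matches
try evContact: (Hold, evContact) → (Dock, A_HALT)
try evStart: (Hold, evStart) → (Dock, A_WAIT)

evClear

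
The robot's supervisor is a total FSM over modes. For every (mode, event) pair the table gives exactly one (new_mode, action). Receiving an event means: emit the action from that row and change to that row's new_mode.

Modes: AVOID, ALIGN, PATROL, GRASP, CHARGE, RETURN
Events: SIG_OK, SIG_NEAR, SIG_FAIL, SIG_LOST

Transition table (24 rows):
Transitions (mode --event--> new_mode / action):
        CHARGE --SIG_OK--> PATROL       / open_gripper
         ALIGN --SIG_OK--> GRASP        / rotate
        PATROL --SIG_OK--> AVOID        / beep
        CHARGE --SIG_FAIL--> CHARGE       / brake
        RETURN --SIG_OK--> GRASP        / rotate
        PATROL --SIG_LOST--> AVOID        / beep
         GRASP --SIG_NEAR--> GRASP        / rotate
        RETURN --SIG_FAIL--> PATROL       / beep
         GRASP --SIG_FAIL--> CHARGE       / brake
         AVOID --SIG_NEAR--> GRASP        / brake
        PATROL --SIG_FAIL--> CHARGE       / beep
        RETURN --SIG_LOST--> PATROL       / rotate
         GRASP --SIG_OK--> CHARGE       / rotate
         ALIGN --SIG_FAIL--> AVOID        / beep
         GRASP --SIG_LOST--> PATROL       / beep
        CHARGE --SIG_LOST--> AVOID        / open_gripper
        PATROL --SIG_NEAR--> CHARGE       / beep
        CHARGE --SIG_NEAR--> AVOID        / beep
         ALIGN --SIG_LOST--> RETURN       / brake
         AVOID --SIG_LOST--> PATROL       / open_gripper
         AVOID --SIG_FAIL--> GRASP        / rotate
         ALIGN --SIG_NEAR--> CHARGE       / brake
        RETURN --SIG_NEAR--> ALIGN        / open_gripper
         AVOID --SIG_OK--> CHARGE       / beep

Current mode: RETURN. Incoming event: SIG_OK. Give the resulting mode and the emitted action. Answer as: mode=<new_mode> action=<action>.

mode=GRASP action=rotate

current mode = RETURN; filter table to that mode:
  (RETURN, SIG_OK) → (GRASP, rotate)  ← event matches
  (RETURN, SIG_FAIL) → (PATROL, beep)
  (RETURN, SIG_LOST) → (PATROL, rotate)
  (RETURN, SIG_NEAR) → (ALIGN, open_gripper)
event = SIG_OK selects (GRASP, rotate)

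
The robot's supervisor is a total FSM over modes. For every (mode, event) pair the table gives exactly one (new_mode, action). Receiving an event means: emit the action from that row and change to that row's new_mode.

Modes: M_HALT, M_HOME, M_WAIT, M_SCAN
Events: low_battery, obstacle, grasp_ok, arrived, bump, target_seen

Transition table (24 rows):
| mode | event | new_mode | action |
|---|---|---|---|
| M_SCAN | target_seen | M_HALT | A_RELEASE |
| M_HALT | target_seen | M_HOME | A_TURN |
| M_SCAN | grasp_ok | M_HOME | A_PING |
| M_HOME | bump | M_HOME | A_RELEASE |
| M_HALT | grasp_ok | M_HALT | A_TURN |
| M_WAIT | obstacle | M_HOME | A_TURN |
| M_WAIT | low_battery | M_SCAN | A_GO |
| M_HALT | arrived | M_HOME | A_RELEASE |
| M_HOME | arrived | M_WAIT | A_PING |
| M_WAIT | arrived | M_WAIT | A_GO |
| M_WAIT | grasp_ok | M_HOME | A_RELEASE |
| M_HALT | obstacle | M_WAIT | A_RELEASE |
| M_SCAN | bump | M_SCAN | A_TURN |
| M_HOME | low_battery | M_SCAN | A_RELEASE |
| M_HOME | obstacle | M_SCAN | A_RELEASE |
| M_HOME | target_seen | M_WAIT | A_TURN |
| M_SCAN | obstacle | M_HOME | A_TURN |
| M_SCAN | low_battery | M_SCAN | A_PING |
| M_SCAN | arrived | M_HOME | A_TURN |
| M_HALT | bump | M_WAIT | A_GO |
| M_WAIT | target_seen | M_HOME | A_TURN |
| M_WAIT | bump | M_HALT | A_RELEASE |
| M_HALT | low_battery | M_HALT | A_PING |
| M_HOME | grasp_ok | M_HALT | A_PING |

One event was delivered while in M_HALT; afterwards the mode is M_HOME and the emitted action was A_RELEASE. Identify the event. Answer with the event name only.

arrived

try low_battery: (M_HALT, low_battery) → (M_HALT, A_PING)
try obstacle: (M_HALT, obstacle) → (M_WAIT, A_RELEASE)
try grasp_ok: (M_HALT, grasp_ok) → (M_HALT, A_TURN)
try arrived: (M_HALT, arrived) → (M_HOME, A_RELEASE)  ← matches
try bump: (M_HALT, bump) → (M_WAIT, A_GO)
try target_seen: (M_HALT, target_seen) → (M_HOME, A_TURN)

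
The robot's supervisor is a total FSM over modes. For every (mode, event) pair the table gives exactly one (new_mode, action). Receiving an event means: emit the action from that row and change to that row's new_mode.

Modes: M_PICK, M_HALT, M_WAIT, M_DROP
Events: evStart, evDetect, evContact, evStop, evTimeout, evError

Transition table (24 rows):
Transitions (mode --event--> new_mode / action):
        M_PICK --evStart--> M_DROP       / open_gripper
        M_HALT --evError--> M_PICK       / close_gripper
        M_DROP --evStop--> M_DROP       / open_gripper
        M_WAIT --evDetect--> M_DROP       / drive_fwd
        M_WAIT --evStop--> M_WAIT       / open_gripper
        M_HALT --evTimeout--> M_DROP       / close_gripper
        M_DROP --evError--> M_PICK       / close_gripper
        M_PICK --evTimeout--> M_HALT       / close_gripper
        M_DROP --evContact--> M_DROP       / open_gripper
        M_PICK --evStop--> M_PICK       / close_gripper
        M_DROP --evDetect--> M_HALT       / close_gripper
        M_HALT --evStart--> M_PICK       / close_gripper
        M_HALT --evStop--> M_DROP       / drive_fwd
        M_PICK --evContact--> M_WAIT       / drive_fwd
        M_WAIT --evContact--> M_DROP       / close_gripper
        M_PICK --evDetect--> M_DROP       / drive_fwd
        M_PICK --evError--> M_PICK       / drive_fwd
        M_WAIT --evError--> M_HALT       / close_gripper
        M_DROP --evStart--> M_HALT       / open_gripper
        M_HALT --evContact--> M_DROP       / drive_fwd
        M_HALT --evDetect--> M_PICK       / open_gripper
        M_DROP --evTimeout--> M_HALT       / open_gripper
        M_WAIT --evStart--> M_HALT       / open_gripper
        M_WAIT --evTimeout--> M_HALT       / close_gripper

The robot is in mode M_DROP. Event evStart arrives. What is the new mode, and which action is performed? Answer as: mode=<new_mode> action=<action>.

mode=M_HALT action=open_gripper

current mode = M_DROP; filter table to that mode:
  (M_DROP, evStop) → (M_DROP, open_gripper)
  (M_DROP, evError) → (M_PICK, close_gripper)
  (M_DROP, evContact) → (M_DROP, open_gripper)
  (M_DROP, evDetect) → (M_HALT, close_gripper)
  (M_DROP, evStart) → (M_HALT, open_gripper)  ← event matches
  (M_DROP, evTimeout) → (M_HALT, open_gripper)
event = evStart selects (M_HALT, open_gripper)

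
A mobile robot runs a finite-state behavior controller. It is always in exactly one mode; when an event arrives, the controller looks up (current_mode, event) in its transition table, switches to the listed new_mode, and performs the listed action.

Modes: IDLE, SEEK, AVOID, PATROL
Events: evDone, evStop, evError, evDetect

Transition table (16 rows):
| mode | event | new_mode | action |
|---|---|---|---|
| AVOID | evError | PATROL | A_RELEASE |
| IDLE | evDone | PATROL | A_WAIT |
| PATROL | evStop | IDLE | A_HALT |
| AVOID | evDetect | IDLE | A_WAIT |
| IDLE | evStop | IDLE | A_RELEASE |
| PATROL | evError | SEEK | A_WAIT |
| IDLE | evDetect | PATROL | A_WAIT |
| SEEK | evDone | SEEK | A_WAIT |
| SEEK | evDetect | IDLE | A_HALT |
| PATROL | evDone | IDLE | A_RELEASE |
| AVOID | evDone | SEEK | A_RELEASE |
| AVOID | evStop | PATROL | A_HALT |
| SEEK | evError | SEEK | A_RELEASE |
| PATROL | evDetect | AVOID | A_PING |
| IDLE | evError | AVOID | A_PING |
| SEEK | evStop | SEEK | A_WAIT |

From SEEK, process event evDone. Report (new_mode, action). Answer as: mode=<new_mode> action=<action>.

current mode = SEEK; filter table to that mode:
  (SEEK, evDone) → (SEEK, A_WAIT)  ← event matches
  (SEEK, evDetect) → (IDLE, A_HALT)
  (SEEK, evError) → (SEEK, A_RELEASE)
  (SEEK, evStop) → (SEEK, A_WAIT)
event = evDone selects (SEEK, A_WAIT)

mode=SEEK action=A_WAIT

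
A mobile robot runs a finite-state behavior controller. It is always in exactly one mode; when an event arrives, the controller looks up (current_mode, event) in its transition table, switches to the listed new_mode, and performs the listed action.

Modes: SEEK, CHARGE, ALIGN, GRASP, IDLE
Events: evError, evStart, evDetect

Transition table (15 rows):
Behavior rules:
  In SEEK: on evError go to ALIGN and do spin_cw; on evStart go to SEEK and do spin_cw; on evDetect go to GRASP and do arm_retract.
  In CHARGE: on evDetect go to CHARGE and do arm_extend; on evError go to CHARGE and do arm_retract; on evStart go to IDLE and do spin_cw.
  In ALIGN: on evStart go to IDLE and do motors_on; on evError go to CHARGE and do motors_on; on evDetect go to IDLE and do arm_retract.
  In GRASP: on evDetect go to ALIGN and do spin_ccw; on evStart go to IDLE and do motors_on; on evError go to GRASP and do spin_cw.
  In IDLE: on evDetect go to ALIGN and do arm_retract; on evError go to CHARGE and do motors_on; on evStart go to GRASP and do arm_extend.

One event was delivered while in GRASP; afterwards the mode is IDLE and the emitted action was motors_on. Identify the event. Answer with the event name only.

try evError: (GRASP, evError) → (GRASP, spin_cw)
try evStart: (GRASP, evStart) → (IDLE, motors_on)  ← matches
try evDetect: (GRASP, evDetect) → (ALIGN, spin_ccw)

evStart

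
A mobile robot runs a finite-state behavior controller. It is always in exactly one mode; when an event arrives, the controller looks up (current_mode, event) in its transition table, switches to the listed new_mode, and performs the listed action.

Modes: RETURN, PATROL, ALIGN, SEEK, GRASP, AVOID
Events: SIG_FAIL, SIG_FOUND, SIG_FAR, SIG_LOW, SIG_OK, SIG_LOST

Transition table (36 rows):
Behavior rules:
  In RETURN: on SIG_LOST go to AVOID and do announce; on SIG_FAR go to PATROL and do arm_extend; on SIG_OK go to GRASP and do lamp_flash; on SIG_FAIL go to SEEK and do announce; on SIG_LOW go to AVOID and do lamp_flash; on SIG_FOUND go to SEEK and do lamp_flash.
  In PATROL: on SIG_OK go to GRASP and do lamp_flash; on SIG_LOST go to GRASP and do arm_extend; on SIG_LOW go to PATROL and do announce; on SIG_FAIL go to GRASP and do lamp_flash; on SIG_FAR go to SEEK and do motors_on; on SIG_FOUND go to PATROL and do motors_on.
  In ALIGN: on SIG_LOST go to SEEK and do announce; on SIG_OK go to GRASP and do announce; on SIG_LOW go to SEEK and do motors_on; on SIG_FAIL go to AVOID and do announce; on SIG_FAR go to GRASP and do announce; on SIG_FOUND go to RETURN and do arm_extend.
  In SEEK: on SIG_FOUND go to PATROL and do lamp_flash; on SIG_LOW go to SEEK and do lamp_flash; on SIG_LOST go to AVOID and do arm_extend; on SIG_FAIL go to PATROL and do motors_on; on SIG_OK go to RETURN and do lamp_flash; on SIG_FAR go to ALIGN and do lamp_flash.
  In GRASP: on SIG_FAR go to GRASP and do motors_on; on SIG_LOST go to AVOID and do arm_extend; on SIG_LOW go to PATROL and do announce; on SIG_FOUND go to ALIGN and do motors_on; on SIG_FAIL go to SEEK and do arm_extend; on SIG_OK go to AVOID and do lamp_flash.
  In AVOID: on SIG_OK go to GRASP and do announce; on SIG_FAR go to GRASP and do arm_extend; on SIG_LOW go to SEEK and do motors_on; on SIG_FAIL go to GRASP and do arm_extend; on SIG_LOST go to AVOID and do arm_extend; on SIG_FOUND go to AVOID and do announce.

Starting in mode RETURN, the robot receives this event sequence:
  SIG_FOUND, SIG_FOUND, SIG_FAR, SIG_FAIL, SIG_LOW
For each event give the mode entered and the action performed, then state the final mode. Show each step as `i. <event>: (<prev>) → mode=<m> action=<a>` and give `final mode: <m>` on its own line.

final mode: PATROL

1. SIG_FOUND: (RETURN) → mode=SEEK action=lamp_flash
2. SIG_FOUND: (SEEK) → mode=PATROL action=lamp_flash
3. SIG_FAR: (PATROL) → mode=SEEK action=motors_on
4. SIG_FAIL: (SEEK) → mode=PATROL action=motors_on
5. SIG_LOW: (PATROL) → mode=PATROL action=announce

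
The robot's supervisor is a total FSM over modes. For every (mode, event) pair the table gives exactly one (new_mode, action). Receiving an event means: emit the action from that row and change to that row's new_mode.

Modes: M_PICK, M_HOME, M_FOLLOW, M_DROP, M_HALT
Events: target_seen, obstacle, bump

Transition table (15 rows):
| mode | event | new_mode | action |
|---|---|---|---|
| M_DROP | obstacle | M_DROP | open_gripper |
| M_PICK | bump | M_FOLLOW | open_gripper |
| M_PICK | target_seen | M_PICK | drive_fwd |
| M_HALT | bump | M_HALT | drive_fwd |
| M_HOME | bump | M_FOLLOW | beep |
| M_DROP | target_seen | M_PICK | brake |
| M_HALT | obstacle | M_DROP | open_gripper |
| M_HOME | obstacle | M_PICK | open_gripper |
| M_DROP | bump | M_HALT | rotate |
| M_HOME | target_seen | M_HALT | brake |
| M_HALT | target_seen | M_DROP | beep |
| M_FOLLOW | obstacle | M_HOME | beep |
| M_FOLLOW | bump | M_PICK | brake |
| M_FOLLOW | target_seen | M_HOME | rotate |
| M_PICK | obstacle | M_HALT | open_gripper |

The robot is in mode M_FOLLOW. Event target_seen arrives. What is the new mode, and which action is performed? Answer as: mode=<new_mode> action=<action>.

mode=M_HOME action=rotate

current mode = M_FOLLOW; filter table to that mode:
  (M_FOLLOW, obstacle) → (M_HOME, beep)
  (M_FOLLOW, bump) → (M_PICK, brake)
  (M_FOLLOW, target_seen) → (M_HOME, rotate)  ← event matches
event = target_seen selects (M_HOME, rotate)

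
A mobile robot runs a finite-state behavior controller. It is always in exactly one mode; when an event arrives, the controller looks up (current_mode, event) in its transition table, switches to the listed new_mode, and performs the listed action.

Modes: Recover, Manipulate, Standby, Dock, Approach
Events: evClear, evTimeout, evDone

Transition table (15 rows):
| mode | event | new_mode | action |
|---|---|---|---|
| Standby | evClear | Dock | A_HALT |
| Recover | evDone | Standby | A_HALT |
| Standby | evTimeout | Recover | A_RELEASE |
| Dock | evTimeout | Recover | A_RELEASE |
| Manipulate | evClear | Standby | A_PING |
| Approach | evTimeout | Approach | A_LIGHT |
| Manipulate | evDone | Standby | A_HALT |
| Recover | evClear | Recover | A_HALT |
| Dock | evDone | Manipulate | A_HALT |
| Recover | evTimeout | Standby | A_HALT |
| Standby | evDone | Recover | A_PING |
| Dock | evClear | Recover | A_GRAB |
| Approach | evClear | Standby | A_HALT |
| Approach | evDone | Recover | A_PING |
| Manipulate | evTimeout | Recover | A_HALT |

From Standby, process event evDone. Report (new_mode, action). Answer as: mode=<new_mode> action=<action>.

current mode = Standby; filter table to that mode:
  (Standby, evClear) → (Dock, A_HALT)
  (Standby, evTimeout) → (Recover, A_RELEASE)
  (Standby, evDone) → (Recover, A_PING)  ← event matches
event = evDone selects (Recover, A_PING)

mode=Recover action=A_PING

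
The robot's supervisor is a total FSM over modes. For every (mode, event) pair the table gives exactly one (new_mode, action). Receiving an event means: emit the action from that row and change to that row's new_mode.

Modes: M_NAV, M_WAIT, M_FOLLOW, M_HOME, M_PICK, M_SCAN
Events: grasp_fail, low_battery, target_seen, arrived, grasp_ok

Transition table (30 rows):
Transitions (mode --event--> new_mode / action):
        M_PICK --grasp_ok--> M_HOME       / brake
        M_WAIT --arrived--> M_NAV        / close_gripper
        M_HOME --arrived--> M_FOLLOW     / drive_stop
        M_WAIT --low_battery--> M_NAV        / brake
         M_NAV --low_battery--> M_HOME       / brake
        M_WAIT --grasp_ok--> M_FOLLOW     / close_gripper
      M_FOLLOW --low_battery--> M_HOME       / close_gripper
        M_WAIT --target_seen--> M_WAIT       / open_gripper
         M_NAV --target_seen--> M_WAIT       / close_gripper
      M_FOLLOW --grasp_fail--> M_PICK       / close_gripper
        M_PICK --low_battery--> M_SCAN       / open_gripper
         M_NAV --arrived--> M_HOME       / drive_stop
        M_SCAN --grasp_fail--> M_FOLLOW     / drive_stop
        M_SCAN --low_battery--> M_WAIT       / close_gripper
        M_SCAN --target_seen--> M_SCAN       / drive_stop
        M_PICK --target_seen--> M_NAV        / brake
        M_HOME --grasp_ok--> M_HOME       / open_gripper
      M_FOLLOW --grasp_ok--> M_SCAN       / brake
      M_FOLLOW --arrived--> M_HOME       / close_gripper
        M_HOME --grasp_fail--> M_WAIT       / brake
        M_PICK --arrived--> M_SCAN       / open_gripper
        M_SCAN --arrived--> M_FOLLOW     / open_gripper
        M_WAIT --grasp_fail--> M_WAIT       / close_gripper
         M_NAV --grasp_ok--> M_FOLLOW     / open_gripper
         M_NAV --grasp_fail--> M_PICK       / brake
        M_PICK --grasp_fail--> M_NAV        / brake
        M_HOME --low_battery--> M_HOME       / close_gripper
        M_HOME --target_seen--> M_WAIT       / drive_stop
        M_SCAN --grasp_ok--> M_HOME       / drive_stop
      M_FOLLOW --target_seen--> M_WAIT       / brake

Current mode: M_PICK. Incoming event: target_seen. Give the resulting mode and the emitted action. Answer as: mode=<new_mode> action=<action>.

mode=M_NAV action=brake

current mode = M_PICK; filter table to that mode:
  (M_PICK, grasp_ok) → (M_HOME, brake)
  (M_PICK, low_battery) → (M_SCAN, open_gripper)
  (M_PICK, target_seen) → (M_NAV, brake)  ← event matches
  (M_PICK, arrived) → (M_SCAN, open_gripper)
  (M_PICK, grasp_fail) → (M_NAV, brake)
event = target_seen selects (M_NAV, brake)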